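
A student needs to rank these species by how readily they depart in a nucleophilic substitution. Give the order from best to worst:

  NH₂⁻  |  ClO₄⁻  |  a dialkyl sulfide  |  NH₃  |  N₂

N₂ > ClO₄⁻ > a dialkyl sulfide > NH₃ > NH₂⁻

The more stable X⁻ (or X) is on its own — i.e. the weaker a base it is — the better a leaving group it makes.
N₂: no meaningful conjugate acid; N₂ departs as an exceptionally stable neutral molecule
ClO₄⁻: pKₐ(HClO₄) ≈ -10 — extremely weak base; rarely used for safety reasons
a dialkyl sulfide: pKₐ(R'₂SH⁺) ≈ -7 — neutral; leaves from a sulfonium salt (R–SR'₂⁺)
NH₃: pKₐ(NH₄⁺) ≈ 9.2 — neutral but moderately basic; leaves from R–NH₃⁺
NH₂⁻: pKₐ(NH₃) ≈ 38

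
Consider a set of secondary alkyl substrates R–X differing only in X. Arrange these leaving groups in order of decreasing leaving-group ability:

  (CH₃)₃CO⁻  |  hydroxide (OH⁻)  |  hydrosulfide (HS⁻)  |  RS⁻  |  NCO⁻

NCO⁻ > hydrosulfide (HS⁻) > RS⁻ > hydroxide (OH⁻) > (CH₃)₃CO⁻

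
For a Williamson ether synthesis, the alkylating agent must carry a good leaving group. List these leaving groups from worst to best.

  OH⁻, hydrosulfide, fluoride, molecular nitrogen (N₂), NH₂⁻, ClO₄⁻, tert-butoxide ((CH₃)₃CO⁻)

NH₂⁻ < tert-butoxide ((CH₃)₃CO⁻) < OH⁻ < hydrosulfide < fluoride < ClO₄⁻ < molecular nitrogen (N₂)

A good leaving group is a weak base: the lower the pKₐ of its conjugate acid, the more readily it departs.
molecular nitrogen (N₂): no meaningful conjugate acid; N₂ departs as an exceptionally stable neutral molecule
ClO₄⁻: pKₐ(HClO₄) ≈ -10
fluoride: pKₐ(HF) ≈ 3.2 — small and strongly basic; the poor halide leaving group
hydrosulfide: pKₐ(H₂S) ≈ 7 — larger and more polarisable than the oxygen analogue
OH⁻: pKₐ(H₂O) ≈ 15.7 — strong base; essentially never leaves without prior activation
tert-butoxide ((CH₃)₃CO⁻): pKₐ(t-BuOH) ≈ 18
NH₂⁻: pKₐ(NH₃) ≈ 38
The question asks for worst first, so the sequence is read in increasing leaving-group ability.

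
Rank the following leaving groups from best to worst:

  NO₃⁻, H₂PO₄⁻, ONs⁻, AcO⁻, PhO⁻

ONs⁻ > NO₃⁻ > H₂PO₄⁻ > AcO⁻ > PhO⁻

The more stable X⁻ (or X) is on its own — i.e. the weaker a base it is — the better a leaving group it makes.
ONs⁻: pKₐ(p-O₂NC₆H₄SO₃H) ≈ -3.5
NO₃⁻: pKₐ(HNO₃) ≈ -1.3
H₂PO₄⁻: pKₐ(H₃PO₄) ≈ 2.1
AcO⁻: pKₐ(CH₃COOH) ≈ 4.8
PhO⁻: pKₐ(C₆H₅OH (phenol)) ≈ 10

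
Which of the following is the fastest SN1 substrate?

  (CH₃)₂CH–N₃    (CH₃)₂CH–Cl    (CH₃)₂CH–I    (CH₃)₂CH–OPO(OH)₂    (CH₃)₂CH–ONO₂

Identical carbon frameworks mean the comparison reduces to leaving-group quality.
The more stable X⁻ (or X) is on its own — i.e. the weaker a base it is — the better a leaving group it makes.
(CH₃)₂CH–I loses I⁻: pKₐ(HI) ≈ -10
(CH₃)₂CH–Cl loses Cl⁻: pKₐ(HCl) ≈ -7
(CH₃)₂CH–ONO₂ loses NO₃⁻: pKₐ(HNO₃) ≈ -1.3
(CH₃)₂CH–OPO(OH)₂ loses H₂PO₄⁻: pKₐ(H₃PO₄) ≈ 2.1
(CH₃)₂CH–N₃ loses N₃⁻: pKₐ(HN₃) ≈ 4.7

(CH₃)₂CH–I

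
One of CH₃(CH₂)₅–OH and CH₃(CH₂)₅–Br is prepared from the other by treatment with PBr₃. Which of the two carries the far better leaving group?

CH₃(CH₂)₅–Br

From CH₃(CH₂)₅–OH the departing group would be OH⁻ (pKₐ(H₂O) ≈ 15.7). Strong base; essentially never leaves without prior activation.
From CH₃(CH₂)₅–Br the leaving group is Br⁻ (pKₐ(HBr) ≈ -9). Weak base; good leaving group.
Treatment with PBr₃ works by replacing the hydroxyl with bromide, making CH₃(CH₂)₅–Br enormously more reactive.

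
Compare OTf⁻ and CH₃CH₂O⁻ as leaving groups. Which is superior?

OTf⁻ is the better leaving group.
pKₐ(CF₃SO₃H (triflic acid)) ≈ -14 versus pKₐ(CH₃CH₂OH) ≈ 16: OTf⁻ is the much weaker base.
Charge spread over three oxygens and a CF₃ group; the premier leaving group in synthesis.

OTf⁻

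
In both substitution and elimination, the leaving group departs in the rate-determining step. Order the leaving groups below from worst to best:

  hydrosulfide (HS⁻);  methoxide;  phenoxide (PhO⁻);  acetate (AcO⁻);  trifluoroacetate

methoxide < phenoxide (PhO⁻) < hydrosulfide (HS⁻) < acetate (AcO⁻) < trifluoroacetate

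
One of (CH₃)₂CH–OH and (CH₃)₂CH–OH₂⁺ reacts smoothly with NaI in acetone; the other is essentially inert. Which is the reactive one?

(CH₃)₂CH–OH₂⁺

From (CH₃)₂CH–OH the departing group would be OH⁻ (pKₐ(H₂O) ≈ 15.7). Strong base; essentially never leaves without prior activation.
From (CH₃)₂CH–OH₂⁺ the leaving group is H₂O (pKₐ(H₃O⁺) ≈ -1.7). Neutral; leaves from a protonated alcohol (R–OH₂⁺).
(In practice (CH₃)₂CH–OH₂⁺ is made from (CH₃)₂CH–OH by protonation with strong acid, converting the leaving group from hydroxide to neutral water.)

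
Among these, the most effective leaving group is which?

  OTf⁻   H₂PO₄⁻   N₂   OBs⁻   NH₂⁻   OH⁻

N₂

Leaving-group ability tracks the stability of the departed species; conjugate-acid pKₐ is the usual yardstick (lower pKₐ → better LG).
N₂: no meaningful conjugate acid; N₂ departs as an exceptionally stable neutral molecule
OTf⁻: pKₐ(CF₃SO₃H (triflic acid)) ≈ -14
OBs⁻: pKₐ(p-BrC₆H₄SO₃H) ≈ -2.8
H₂PO₄⁻: pKₐ(H₃PO₄) ≈ 2.1
OH⁻: pKₐ(H₂O) ≈ 15.7
NH₂⁻: pKₐ(NH₃) ≈ 38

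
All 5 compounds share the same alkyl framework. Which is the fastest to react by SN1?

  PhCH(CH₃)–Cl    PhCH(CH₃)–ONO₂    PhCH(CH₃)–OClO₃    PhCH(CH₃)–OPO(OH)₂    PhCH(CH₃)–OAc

Same R in every case — rank the leaving groups.
Rank by basicity of the departing species: weakest base leaves most easily.
PhCH(CH₃)–OClO₃ loses ClO₄⁻: pKₐ(HClO₄) ≈ -10
PhCH(CH₃)–Cl loses Cl⁻: pKₐ(HCl) ≈ -7
PhCH(CH₃)–ONO₂ loses NO₃⁻: pKₐ(HNO₃) ≈ -1.3
PhCH(CH₃)–OPO(OH)₂ loses H₂PO₄⁻: pKₐ(H₃PO₄) ≈ 2.1
PhCH(CH₃)–OAc loses AcO⁻: pKₐ(CH₃COOH) ≈ 4.8

PhCH(CH₃)–OClO₃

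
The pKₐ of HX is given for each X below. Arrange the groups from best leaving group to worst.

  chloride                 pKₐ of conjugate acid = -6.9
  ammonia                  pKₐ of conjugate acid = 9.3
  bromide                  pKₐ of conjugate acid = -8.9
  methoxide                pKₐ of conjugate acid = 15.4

Lower conjugate-acid pKₐ ⇒ weaker base ⇒ better leaving group.
Sorting by the given values: bromide (-8.9), chloride (-6.9), ammonia (9.3), methoxide (15.4).

bromide > chloride > ammonia > methoxide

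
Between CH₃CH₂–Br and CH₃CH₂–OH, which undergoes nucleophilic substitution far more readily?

From CH₃CH₂–OH the departing group would be OH⁻ (pKₐ(H₂O) ≈ 15.7). Strong base; essentially never leaves without prior activation.
From CH₃CH₂–Br the leaving group is Br⁻ (pKₐ(HBr) ≈ -9). Weak base; good leaving group.
(In practice CH₃CH₂–Br is made from CH₃CH₂–OH by treatment with PBr₃, replacing the hydroxyl with bromide.)

CH₃CH₂–Br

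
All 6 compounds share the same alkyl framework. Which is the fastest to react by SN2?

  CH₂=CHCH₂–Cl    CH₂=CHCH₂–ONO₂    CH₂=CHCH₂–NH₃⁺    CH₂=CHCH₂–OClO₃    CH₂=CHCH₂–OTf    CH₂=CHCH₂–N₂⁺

Same R in every case — rank the leaving groups.
The more stable X⁻ (or X) is on its own — i.e. the weaker a base it is — the better a leaving group it makes.
CH₂=CHCH₂–N₂⁺ loses N₂: no meaningful conjugate acid; N₂ departs as an exceptionally stable neutral molecule
CH₂=CHCH₂–OTf loses OTf⁻: pKₐ(CF₃SO₃H (triflic acid)) ≈ -14
CH₂=CHCH₂–OClO₃ loses ClO₄⁻: pKₐ(HClO₄) ≈ -10
CH₂=CHCH₂–Cl loses Cl⁻: pKₐ(HCl) ≈ -7
CH₂=CHCH₂–ONO₂ loses NO₃⁻: pKₐ(HNO₃) ≈ -1.3
CH₂=CHCH₂–NH₃⁺ loses NH₃: pKₐ(NH₄⁺) ≈ 9.2

CH₂=CHCH₂–N₂⁺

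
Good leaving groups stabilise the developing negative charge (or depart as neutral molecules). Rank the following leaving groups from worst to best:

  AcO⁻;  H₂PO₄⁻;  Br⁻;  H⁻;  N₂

H⁻ < AcO⁻ < H₂PO₄⁻ < Br⁻ < N₂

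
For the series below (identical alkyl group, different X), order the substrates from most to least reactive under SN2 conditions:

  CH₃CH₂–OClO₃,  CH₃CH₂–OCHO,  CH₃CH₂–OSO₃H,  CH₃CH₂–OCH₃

Same R in every case — rank the leaving groups.
Leaving-group ability tracks the stability of the departed species; conjugate-acid pKₐ is the usual yardstick (lower pKₐ → better LG).
CH₃CH₂–OClO₃ loses ClO₄⁻: pKₐ(HClO₄) ≈ -10
CH₃CH₂–OSO₃H loses HSO₄⁻: pKₐ(H₂SO₄) ≈ -3
CH₃CH₂–OCHO loses HCOO⁻: pKₐ(HCOOH) ≈ 3.8
CH₃CH₂–OCH₃ loses CH₃O⁻: pKₐ(CH₃OH) ≈ 15.5

CH₃CH₂–OClO₃ > CH₃CH₂–OSO₃H > CH₃CH₂–OCHO > CH₃CH₂–OCH₃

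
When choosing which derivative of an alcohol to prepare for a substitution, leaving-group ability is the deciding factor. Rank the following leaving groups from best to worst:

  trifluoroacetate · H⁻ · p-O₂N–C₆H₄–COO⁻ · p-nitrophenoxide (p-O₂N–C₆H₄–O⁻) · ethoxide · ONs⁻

ONs⁻ > trifluoroacetate > p-O₂N–C₆H₄–COO⁻ > p-nitrophenoxide (p-O₂N–C₆H₄–O⁻) > ethoxide > H⁻

ONs⁻: pKₐ(p-O₂NC₆H₄SO₃H) ≈ -3.5 — p-nitro group further stabilises the sulfonate
trifluoroacetate: pKₐ(CF₃COOH) ≈ 0.2 — strongly electron-withdrawing CF₃ stabilises the carboxylate
p-O₂N–C₆H₄–COO⁻: pKₐ(p-nitrobenzoic acid) ≈ 3.4 — electron-withdrawing nitro group stabilises the carboxylate
p-nitrophenoxide (p-O₂N–C₆H₄–O⁻): pKₐ(p-nitrophenol) ≈ 7.2 — nitro group delocalises the charge; the classic chromogenic LG
ethoxide: pKₐ(CH₃CH₂OH) ≈ 16 — strong base; alkoxides do not leave unassisted
H⁻: pKₐ(H₂) ≈ 36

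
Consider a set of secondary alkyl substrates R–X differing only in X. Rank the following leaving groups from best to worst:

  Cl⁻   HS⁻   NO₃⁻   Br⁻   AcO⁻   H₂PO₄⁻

Br⁻ > Cl⁻ > NO₃⁻ > H₂PO₄⁻ > AcO⁻ > HS⁻

Leaving-group ability tracks the stability of the departed species; conjugate-acid pKₐ is the usual yardstick (lower pKₐ → better LG).
Br⁻: pKₐ(HBr) ≈ -9 — weak base; good leaving group
Cl⁻: pKₐ(HCl) ≈ -7
NO₃⁻: pKₐ(HNO₃) ≈ -1.3 — resonance-delocalised over three oxygens
H₂PO₄⁻: pKₐ(H₃PO₄) ≈ 2.1 — moderate base; biological leaving group after further activation
AcO⁻: pKₐ(CH₃COOH) ≈ 4.8 — resonance-stabilised but still a weak base
HS⁻: pKₐ(H₂S) ≈ 7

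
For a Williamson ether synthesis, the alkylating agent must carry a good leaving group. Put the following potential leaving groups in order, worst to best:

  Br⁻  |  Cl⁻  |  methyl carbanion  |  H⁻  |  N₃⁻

Leaving-group ability tracks the stability of the departed species; conjugate-acid pKₐ is the usual yardstick (lower pKₐ → better LG).
Br⁻: pKₐ(HBr) ≈ -9
Cl⁻: pKₐ(HCl) ≈ -7
N₃⁻: pKₐ(HN₃) ≈ 4.7
H⁻: pKₐ(H₂) ≈ 36
methyl carbanion: pKₐ(CH₄) ≈ 48
The question asks for worst first, so the sequence is read in increasing leaving-group ability.

methyl carbanion < H⁻ < N₃⁻ < Cl⁻ < Br⁻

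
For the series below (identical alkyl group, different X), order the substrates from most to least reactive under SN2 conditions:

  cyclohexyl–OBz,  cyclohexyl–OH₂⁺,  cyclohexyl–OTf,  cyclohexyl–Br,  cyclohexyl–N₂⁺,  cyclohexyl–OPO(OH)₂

cyclohexyl–N₂⁺ > cyclohexyl–OTf > cyclohexyl–Br > cyclohexyl–OH₂⁺ > cyclohexyl–OPO(OH)₂ > cyclohexyl–OBz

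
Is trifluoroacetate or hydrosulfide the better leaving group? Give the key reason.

trifluoroacetate

trifluoroacetate is the better leaving group.
pKₐ(CF₃COOH) ≈ 0.2 versus pKₐ(H₂S) ≈ 7: trifluoroacetate is the much weaker base.
Strongly electron-withdrawing CF₃ stabilises the carboxylate.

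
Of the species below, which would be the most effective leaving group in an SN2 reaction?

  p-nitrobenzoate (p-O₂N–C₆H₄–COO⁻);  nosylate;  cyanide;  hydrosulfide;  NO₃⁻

nosylate

The more stable X⁻ (or X) is on its own — i.e. the weaker a base it is — the better a leaving group it makes.
nosylate: pKₐ(p-O₂NC₆H₄SO₃H) ≈ -3.5
NO₃⁻: pKₐ(HNO₃) ≈ -1.3
p-nitrobenzoate (p-O₂N–C₆H₄–COO⁻): pKₐ(p-nitrobenzoic acid) ≈ 3.4
hydrosulfide: pKₐ(H₂S) ≈ 7
cyanide: pKₐ(HCN) ≈ 9.2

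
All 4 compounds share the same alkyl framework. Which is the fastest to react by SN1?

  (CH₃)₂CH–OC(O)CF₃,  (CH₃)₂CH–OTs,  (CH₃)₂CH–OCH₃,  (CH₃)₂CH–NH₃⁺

(CH₃)₂CH–OTs

Identical carbon frameworks mean the comparison reduces to leaving-group quality.
Rank by basicity of the departing species: weakest base leaves most easily.
(CH₃)₂CH–OTs loses OTs⁻: pKₐ(p-CH₃C₆H₄SO₃H (TsOH)) ≈ -2.8
(CH₃)₂CH–OC(O)CF₃ loses CF₃COO⁻: pKₐ(CF₃COOH) ≈ 0.2
(CH₃)₂CH–NH₃⁺ loses NH₃: pKₐ(NH₄⁺) ≈ 9.2
(CH₃)₂CH–OCH₃ loses CH₃O⁻: pKₐ(CH₃OH) ≈ 15.5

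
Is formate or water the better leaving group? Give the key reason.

water

water is the better leaving group.
pKₐ(H₃O⁺) ≈ -1.7 versus pKₐ(HCOOH) ≈ 3.8: water is the much weaker base.
Neutral; leaves from a protonated alcohol (R–OH₂⁺).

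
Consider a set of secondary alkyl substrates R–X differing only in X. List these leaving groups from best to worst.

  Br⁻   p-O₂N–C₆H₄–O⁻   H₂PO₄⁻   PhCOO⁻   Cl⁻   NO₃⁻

A good leaving group is a weak base: the lower the pKₐ of its conjugate acid, the more readily it departs.
Br⁻: pKₐ(HBr) ≈ -9
Cl⁻: pKₐ(HCl) ≈ -7
NO₃⁻: pKₐ(HNO₃) ≈ -1.3
H₂PO₄⁻: pKₐ(H₃PO₄) ≈ 2.1
PhCOO⁻: pKₐ(C₆H₅COOH) ≈ 4.2
p-O₂N–C₆H₄–O⁻: pKₐ(p-nitrophenol) ≈ 7.2

Br⁻ > Cl⁻ > NO₃⁻ > H₂PO₄⁻ > PhCOO⁻ > p-O₂N–C₆H₄–O⁻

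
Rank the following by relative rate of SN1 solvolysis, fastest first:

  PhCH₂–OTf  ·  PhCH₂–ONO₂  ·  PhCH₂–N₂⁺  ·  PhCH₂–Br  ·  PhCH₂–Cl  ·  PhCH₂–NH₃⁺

PhCH₂–N₂⁺ > PhCH₂–OTf > PhCH₂–Br > PhCH₂–Cl > PhCH₂–ONO₂ > PhCH₂–NH₃⁺

The skeletons are identical, so relative rate is governed entirely by leaving-group ability.
A good leaving group is a weak base: the lower the pKₐ of its conjugate acid, the more readily it departs.
PhCH₂–N₂⁺ loses N₂: no meaningful conjugate acid; N₂ departs as an exceptionally stable neutral molecule
PhCH₂–OTf loses OTf⁻: pKₐ(CF₃SO₃H (triflic acid)) ≈ -14
PhCH₂–Br loses Br⁻: pKₐ(HBr) ≈ -9
PhCH₂–Cl loses Cl⁻: pKₐ(HCl) ≈ -7
PhCH₂–ONO₂ loses NO₃⁻: pKₐ(HNO₃) ≈ -1.3
PhCH₂–NH₃⁺ loses NH₃: pKₐ(NH₄⁺) ≈ 9.2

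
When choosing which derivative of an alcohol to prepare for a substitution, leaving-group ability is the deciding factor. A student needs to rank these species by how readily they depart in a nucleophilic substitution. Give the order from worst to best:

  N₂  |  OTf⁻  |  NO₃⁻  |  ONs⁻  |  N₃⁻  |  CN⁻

Rank by basicity of the departing species: weakest base leaves most easily.
N₂: no meaningful conjugate acid; N₂ departs as an exceptionally stable neutral molecule
OTf⁻: pKₐ(CF₃SO₃H (triflic acid)) ≈ -14
ONs⁻: pKₐ(p-O₂NC₆H₄SO₃H) ≈ -3.5
NO₃⁻: pKₐ(HNO₃) ≈ -1.3 — resonance-delocalised over three oxygens
N₃⁻: pKₐ(HN₃) ≈ 4.7 — linear, resonance-stabilised
CN⁻: pKₐ(HCN) ≈ 9.2 — sp carbon stabilises the charge somewhat, but still a poor LG
Listed from poorest to best leaving group as asked.

CN⁻ < N₃⁻ < NO₃⁻ < ONs⁻ < OTf⁻ < N₂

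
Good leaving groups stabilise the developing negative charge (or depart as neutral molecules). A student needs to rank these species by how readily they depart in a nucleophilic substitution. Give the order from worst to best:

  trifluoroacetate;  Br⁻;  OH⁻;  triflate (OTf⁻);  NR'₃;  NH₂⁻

triflate (OTf⁻): pKₐ(CF₃SO₃H (triflic acid)) ≈ -14
Br⁻: pKₐ(HBr) ≈ -9
trifluoroacetate: pKₐ(CF₃COOH) ≈ 0.2
NR'₃: pKₐ(R'₃NH⁺) ≈ 10.7
OH⁻: pKₐ(H₂O) ≈ 15.7
NH₂⁻: pKₐ(NH₃) ≈ 38
The question asks for worst first, so the sequence is read in increasing leaving-group ability.

NH₂⁻ < OH⁻ < NR'₃ < trifluoroacetate < Br⁻ < triflate (OTf⁻)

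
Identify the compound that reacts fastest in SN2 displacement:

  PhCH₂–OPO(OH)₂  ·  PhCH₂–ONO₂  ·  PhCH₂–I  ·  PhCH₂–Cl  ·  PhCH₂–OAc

Identical carbon frameworks mean the comparison reduces to leaving-group quality.
A good leaving group is a weak base: the lower the pKₐ of its conjugate acid, the more readily it departs.
PhCH₂–I loses I⁻: pKₐ(HI) ≈ -10
PhCH₂–Cl loses Cl⁻: pKₐ(HCl) ≈ -7
PhCH₂–ONO₂ loses NO₃⁻: pKₐ(HNO₃) ≈ -1.3
PhCH₂–OPO(OH)₂ loses H₂PO₄⁻: pKₐ(H₃PO₄) ≈ 2.1
PhCH₂–OAc loses AcO⁻: pKₐ(CH₃COOH) ≈ 4.8

PhCH₂–I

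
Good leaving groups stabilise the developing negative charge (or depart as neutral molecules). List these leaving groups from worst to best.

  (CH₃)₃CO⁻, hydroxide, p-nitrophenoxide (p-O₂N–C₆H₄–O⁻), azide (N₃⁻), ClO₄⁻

ClO₄⁻: pKₐ(HClO₄) ≈ -10
azide (N₃⁻): pKₐ(HN₃) ≈ 4.7
p-nitrophenoxide (p-O₂N–C₆H₄–O⁻): pKₐ(p-nitrophenol) ≈ 7.2
hydroxide: pKₐ(H₂O) ≈ 15.7
(CH₃)₃CO⁻: pKₐ(t-BuOH) ≈ 18
Listed from poorest to best leaving group as asked.

(CH₃)₃CO⁻ < hydroxide < p-nitrophenoxide (p-O₂N–C₆H₄–O⁻) < azide (N₃⁻) < ClO₄⁻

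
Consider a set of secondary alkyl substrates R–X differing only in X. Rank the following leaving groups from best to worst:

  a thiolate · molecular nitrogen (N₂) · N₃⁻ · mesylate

molecular nitrogen (N₂) > mesylate > N₃⁻ > a thiolate

The more stable X⁻ (or X) is on its own — i.e. the weaker a base it is — the better a leaving group it makes.
molecular nitrogen (N₂): no meaningful conjugate acid; N₂ departs as an exceptionally stable neutral molecule
mesylate: pKₐ(CH₃SO₃H (MsOH)) ≈ -1.9 — resonance-delocalised alkanesulfonate
N₃⁻: pKₐ(HN₃) ≈ 4.7 — linear, resonance-stabilised
a thiolate: pKₐ(RSH (a thiol)) ≈ 10.5 — moderately basic; rarely leaves without activation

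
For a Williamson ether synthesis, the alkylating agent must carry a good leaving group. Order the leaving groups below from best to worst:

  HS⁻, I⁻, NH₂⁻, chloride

I⁻ > chloride > HS⁻ > NH₂⁻

Leaving-group ability tracks the stability of the departed species; conjugate-acid pKₐ is the usual yardstick (lower pKₐ → better LG).
I⁻: pKₐ(HI) ≈ -10 — large, highly polarisable; very weak base
chloride: pKₐ(HCl) ≈ -7 — moderately weak base
HS⁻: pKₐ(H₂S) ≈ 7 — larger and more polarisable than the oxygen analogue
NH₂⁻: pKₐ(NH₃) ≈ 38 — extremely strong base; never a leaving group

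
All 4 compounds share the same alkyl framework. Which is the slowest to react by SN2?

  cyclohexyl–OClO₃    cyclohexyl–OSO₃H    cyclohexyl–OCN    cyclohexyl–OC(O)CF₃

cyclohexyl–OCN

With the same alkyl group throughout, only the leaving group differentiates the rates.
A good leaving group is a weak base: the lower the pKₐ of its conjugate acid, the more readily it departs.
cyclohexyl–OClO₃ loses ClO₄⁻: pKₐ(HClO₄) ≈ -10
cyclohexyl–OSO₃H loses HSO₄⁻: pKₐ(H₂SO₄) ≈ -3
cyclohexyl–OC(O)CF₃ loses CF₃COO⁻: pKₐ(CF₃COOH) ≈ 0.2
cyclohexyl–OCN loses NCO⁻: pKₐ(HOCN) ≈ 3.5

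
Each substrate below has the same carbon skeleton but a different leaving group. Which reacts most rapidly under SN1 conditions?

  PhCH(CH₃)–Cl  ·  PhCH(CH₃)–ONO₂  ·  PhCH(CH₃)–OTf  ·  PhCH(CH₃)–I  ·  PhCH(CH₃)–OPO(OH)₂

The skeletons are identical, so relative rate is governed entirely by leaving-group ability.
The more stable X⁻ (or X) is on its own — i.e. the weaker a base it is — the better a leaving group it makes.
PhCH(CH₃)–OTf loses OTf⁻: pKₐ(CF₃SO₃H (triflic acid)) ≈ -14
PhCH(CH₃)–I loses I⁻: pKₐ(HI) ≈ -10
PhCH(CH₃)–Cl loses Cl⁻: pKₐ(HCl) ≈ -7
PhCH(CH₃)–ONO₂ loses NO₃⁻: pKₐ(HNO₃) ≈ -1.3
PhCH(CH₃)–OPO(OH)₂ loses H₂PO₄⁻: pKₐ(H₃PO₄) ≈ 2.1

PhCH(CH₃)–OTf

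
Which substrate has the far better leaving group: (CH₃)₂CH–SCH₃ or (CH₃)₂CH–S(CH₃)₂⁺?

From (CH₃)₂CH–SCH₃ the departing group would be RS⁻ (pKₐ(RSH (a thiol)) ≈ 10.5). Moderately basic; rarely leaves without activation.
From (CH₃)₂CH–S(CH₃)₂⁺ the leaving group is SR'₂ (pKₐ(R'₂SH⁺) ≈ -7). Neutral; leaves from a sulfonium salt (R–SR'₂⁺).
(In practice (CH₃)₂CH–S(CH₃)₂⁺ is made from (CH₃)₂CH–SCH₃ by S-methylation with CH₃I, allowing neutral dimethyl sulfide, rather than methanethiolate, to depart.)

(CH₃)₂CH–S(CH₃)₂⁺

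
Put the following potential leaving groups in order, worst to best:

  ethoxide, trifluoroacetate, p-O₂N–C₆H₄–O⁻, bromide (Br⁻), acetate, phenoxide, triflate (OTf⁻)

ethoxide < phenoxide < p-O₂N–C₆H₄–O⁻ < acetate < trifluoroacetate < bromide (Br⁻) < triflate (OTf⁻)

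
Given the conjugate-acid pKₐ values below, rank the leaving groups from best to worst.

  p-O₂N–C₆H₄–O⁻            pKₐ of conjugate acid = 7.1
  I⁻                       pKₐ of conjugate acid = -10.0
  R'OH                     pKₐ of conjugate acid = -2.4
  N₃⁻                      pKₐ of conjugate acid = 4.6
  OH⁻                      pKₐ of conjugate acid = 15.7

Lower conjugate-acid pKₐ ⇒ weaker base ⇒ better leaving group.
Sorting by the given values: I⁻ (-10.0), R'OH (-2.4), N₃⁻ (4.6), p-O₂N–C₆H₄–O⁻ (7.1), OH⁻ (15.7).

I⁻ > R'OH > N₃⁻ > p-O₂N–C₆H₄–O⁻ > OH⁻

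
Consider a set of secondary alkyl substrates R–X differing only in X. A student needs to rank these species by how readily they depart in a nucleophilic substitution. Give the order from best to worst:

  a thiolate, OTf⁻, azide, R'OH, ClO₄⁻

OTf⁻ > ClO₄⁻ > R'OH > azide > a thiolate

OTf⁻: pKₐ(CF₃SO₃H (triflic acid)) ≈ -14 — charge spread over three oxygens and a CF₃ group; the premier leaving group in synthesis
ClO₄⁻: pKₐ(HClO₄) ≈ -10 — extremely weak base; rarely used for safety reasons
R'OH: pKₐ(R'OH₂⁺) ≈ -2.4
azide: pKₐ(HN₃) ≈ 4.7 — linear, resonance-stabilised
a thiolate: pKₐ(RSH (a thiol)) ≈ 10.5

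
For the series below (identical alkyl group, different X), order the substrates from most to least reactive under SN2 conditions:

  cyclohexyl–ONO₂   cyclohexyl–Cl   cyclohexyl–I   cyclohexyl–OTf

cyclohexyl–OTf > cyclohexyl–I > cyclohexyl–Cl > cyclohexyl–ONO₂

Identical carbon frameworks mean the comparison reduces to leaving-group quality.
Leaving-group ability tracks the stability of the departed species; conjugate-acid pKₐ is the usual yardstick (lower pKₐ → better LG).
cyclohexyl–OTf loses OTf⁻: pKₐ(CF₃SO₃H (triflic acid)) ≈ -14
cyclohexyl–I loses I⁻: pKₐ(HI) ≈ -10
cyclohexyl–Cl loses Cl⁻: pKₐ(HCl) ≈ -7
cyclohexyl–ONO₂ loses NO₃⁻: pKₐ(HNO₃) ≈ -1.3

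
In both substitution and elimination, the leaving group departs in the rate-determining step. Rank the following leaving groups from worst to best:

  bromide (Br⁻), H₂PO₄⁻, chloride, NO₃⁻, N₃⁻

N₃⁻ < H₂PO₄⁻ < NO₃⁻ < chloride < bromide (Br⁻)

Leaving-group ability tracks the stability of the departed species; conjugate-acid pKₐ is the usual yardstick (lower pKₐ → better LG).
bromide (Br⁻): pKₐ(HBr) ≈ -9
chloride: pKₐ(HCl) ≈ -7
NO₃⁻: pKₐ(HNO₃) ≈ -1.3
H₂PO₄⁻: pKₐ(H₃PO₄) ≈ 2.1
N₃⁻: pKₐ(HN₃) ≈ 4.7
The question asks for worst first, so the sequence is read in increasing leaving-group ability.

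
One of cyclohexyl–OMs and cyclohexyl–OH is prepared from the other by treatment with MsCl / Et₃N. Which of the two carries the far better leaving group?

cyclohexyl–OMs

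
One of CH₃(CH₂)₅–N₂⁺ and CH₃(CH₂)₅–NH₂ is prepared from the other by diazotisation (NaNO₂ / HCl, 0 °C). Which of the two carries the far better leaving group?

From CH₃(CH₂)₅–NH₂ the departing group would be NH₂⁻ (pKₐ(NH₃) ≈ 38). Extremely strong base; never a leaving group.
From CH₃(CH₂)₅–N₂⁺ the leaving group is N₂ (no meaningful conjugate acid; N₂ departs as an exceptionally stable neutral molecule).
Diazotisation (NaNO₂ / HCl, 0 °C) works by generating a diazonium salt that expels N₂, making CH₃(CH₂)₅–N₂⁺ enormously more reactive.

CH₃(CH₂)₅–N₂⁺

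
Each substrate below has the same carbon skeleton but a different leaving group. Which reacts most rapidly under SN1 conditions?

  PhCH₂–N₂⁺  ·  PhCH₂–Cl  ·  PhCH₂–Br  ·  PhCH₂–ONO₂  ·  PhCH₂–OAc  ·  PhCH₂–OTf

PhCH₂–N₂⁺

Identical carbon frameworks mean the comparison reduces to leaving-group quality.
Rank by basicity of the departing species: weakest base leaves most easily.
PhCH₂–N₂⁺ loses N₂: no meaningful conjugate acid; N₂ departs as an exceptionally stable neutral molecule
PhCH₂–OTf loses OTf⁻: pKₐ(CF₃SO₃H (triflic acid)) ≈ -14
PhCH₂–Br loses Br⁻: pKₐ(HBr) ≈ -9
PhCH₂–Cl loses Cl⁻: pKₐ(HCl) ≈ -7
PhCH₂–ONO₂ loses NO₃⁻: pKₐ(HNO₃) ≈ -1.3
PhCH₂–OAc loses AcO⁻: pKₐ(CH₃COOH) ≈ 4.8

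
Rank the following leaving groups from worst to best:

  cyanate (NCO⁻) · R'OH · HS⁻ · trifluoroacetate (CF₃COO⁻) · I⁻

HS⁻ < cyanate (NCO⁻) < trifluoroacetate (CF₃COO⁻) < R'OH < I⁻

I⁻: pKₐ(HI) ≈ -10
R'OH: pKₐ(R'OH₂⁺) ≈ -2.4
trifluoroacetate (CF₃COO⁻): pKₐ(CF₃COOH) ≈ 0.2 — strongly electron-withdrawing CF₃ stabilises the carboxylate
cyanate (NCO⁻): pKₐ(HOCN) ≈ 3.5 — resonance between N and O
HS⁻: pKₐ(H₂S) ≈ 7
Listed from poorest to best leaving group as asked.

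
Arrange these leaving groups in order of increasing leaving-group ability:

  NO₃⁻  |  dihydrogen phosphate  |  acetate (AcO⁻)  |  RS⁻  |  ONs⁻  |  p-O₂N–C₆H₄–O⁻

Leaving-group ability tracks the stability of the departed species; conjugate-acid pKₐ is the usual yardstick (lower pKₐ → better LG).
ONs⁻: pKₐ(p-O₂NC₆H₄SO₃H) ≈ -3.5 — p-nitro group further stabilises the sulfonate
NO₃⁻: pKₐ(HNO₃) ≈ -1.3 — resonance-delocalised over three oxygens
dihydrogen phosphate: pKₐ(H₃PO₄) ≈ 2.1 — moderate base; biological leaving group after further activation
acetate (AcO⁻): pKₐ(CH₃COOH) ≈ 4.8
p-O₂N–C₆H₄–O⁻: pKₐ(p-nitrophenol) ≈ 7.2 — nitro group delocalises the charge; the classic chromogenic LG
RS⁻: pKₐ(RSH (a thiol)) ≈ 10.5 — moderately basic; rarely leaves without activation
Reversing gives the worst-to-best order requested.

RS⁻ < p-O₂N–C₆H₄–O⁻ < acetate (AcO⁻) < dihydrogen phosphate < NO₃⁻ < ONs⁻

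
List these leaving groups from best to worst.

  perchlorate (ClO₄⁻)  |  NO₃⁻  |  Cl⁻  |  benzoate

perchlorate (ClO₄⁻) > Cl⁻ > NO₃⁻ > benzoate

perchlorate (ClO₄⁻): pKₐ(HClO₄) ≈ -10
Cl⁻: pKₐ(HCl) ≈ -7
NO₃⁻: pKₐ(HNO₃) ≈ -1.3
benzoate: pKₐ(C₆H₅COOH) ≈ 4.2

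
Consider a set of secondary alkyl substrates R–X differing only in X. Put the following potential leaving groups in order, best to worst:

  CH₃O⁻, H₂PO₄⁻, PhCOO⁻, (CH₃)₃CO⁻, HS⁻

The more stable X⁻ (or X) is on its own — i.e. the weaker a base it is — the better a leaving group it makes.
H₂PO₄⁻: pKₐ(H₃PO₄) ≈ 2.1 — moderate base; biological leaving group after further activation
PhCOO⁻: pKₐ(C₆H₅COOH) ≈ 4.2 — aryl carboxylate
HS⁻: pKₐ(H₂S) ≈ 7 — larger and more polarisable than the oxygen analogue
CH₃O⁻: pKₐ(CH₃OH) ≈ 15.5
(CH₃)₃CO⁻: pKₐ(t-BuOH) ≈ 18

H₂PO₄⁻ > PhCOO⁻ > HS⁻ > CH₃O⁻ > (CH₃)₃CO⁻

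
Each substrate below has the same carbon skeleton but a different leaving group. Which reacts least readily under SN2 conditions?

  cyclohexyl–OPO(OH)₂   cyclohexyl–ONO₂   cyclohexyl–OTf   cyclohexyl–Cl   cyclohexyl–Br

cyclohexyl–OPO(OH)₂

The skeletons are identical, so relative rate is governed entirely by leaving-group ability.
Leaving-group ability tracks the stability of the departed species; conjugate-acid pKₐ is the usual yardstick (lower pKₐ → better LG).
cyclohexyl–OTf loses OTf⁻: pKₐ(CF₃SO₃H (triflic acid)) ≈ -14
cyclohexyl–Br loses Br⁻: pKₐ(HBr) ≈ -9
cyclohexyl–Cl loses Cl⁻: pKₐ(HCl) ≈ -7
cyclohexyl–ONO₂ loses NO₃⁻: pKₐ(HNO₃) ≈ -1.3
cyclohexyl–OPO(OH)₂ loses H₂PO₄⁻: pKₐ(H₃PO₄) ≈ 2.1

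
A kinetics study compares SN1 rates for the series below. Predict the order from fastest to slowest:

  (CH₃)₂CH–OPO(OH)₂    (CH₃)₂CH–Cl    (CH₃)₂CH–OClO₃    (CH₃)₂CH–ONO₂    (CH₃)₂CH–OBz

(CH₃)₂CH–OClO₃ > (CH₃)₂CH–Cl > (CH₃)₂CH–ONO₂ > (CH₃)₂CH–OPO(OH)₂ > (CH₃)₂CH–OBz

With the same alkyl group throughout, only the leaving group differentiates the rates.
Rank by basicity of the departing species: weakest base leaves most easily.
(CH₃)₂CH–OClO₃ loses ClO₄⁻: pKₐ(HClO₄) ≈ -10
(CH₃)₂CH–Cl loses Cl⁻: pKₐ(HCl) ≈ -7
(CH₃)₂CH–ONO₂ loses NO₃⁻: pKₐ(HNO₃) ≈ -1.3
(CH₃)₂CH–OPO(OH)₂ loses H₂PO₄⁻: pKₐ(H₃PO₄) ≈ 2.1
(CH₃)₂CH–OBz loses PhCOO⁻: pKₐ(C₆H₅COOH) ≈ 4.2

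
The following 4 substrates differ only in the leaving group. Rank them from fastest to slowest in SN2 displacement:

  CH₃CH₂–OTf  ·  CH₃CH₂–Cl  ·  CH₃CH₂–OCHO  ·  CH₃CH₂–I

CH₃CH₂–OTf > CH₃CH₂–I > CH₃CH₂–Cl > CH₃CH₂–OCHO

Same R in every case — rank the leaving groups.
A good leaving group is a weak base: the lower the pKₐ of its conjugate acid, the more readily it departs.
CH₃CH₂–OTf loses OTf⁻: pKₐ(CF₃SO₃H (triflic acid)) ≈ -14
CH₃CH₂–I loses I⁻: pKₐ(HI) ≈ -10
CH₃CH₂–Cl loses Cl⁻: pKₐ(HCl) ≈ -7
CH₃CH₂–OCHO loses HCOO⁻: pKₐ(HCOOH) ≈ 3.8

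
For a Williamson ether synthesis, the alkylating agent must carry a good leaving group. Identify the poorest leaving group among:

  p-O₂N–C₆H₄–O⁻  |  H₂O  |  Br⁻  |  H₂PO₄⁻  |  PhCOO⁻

A good leaving group is a weak base: the lower the pKₐ of its conjugate acid, the more readily it departs.
Br⁻: pKₐ(HBr) ≈ -9
H₂O: pKₐ(H₃O⁺) ≈ -1.7
H₂PO₄⁻: pKₐ(H₃PO₄) ≈ 2.1
PhCOO⁻: pKₐ(C₆H₅COOH) ≈ 4.2
p-O₂N–C₆H₄–O⁻: pKₐ(p-nitrophenol) ≈ 7.2

p-O₂N–C₆H₄–O⁻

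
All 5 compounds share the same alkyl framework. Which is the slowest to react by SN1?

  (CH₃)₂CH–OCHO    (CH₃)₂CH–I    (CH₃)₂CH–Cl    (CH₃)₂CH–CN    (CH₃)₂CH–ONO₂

Identical carbon frameworks mean the comparison reduces to leaving-group quality.
The more stable X⁻ (or X) is on its own — i.e. the weaker a base it is — the better a leaving group it makes.
(CH₃)₂CH–I loses I⁻: pKₐ(HI) ≈ -10
(CH₃)₂CH–Cl loses Cl⁻: pKₐ(HCl) ≈ -7
(CH₃)₂CH–ONO₂ loses NO₃⁻: pKₐ(HNO₃) ≈ -1.3
(CH₃)₂CH–OCHO loses HCOO⁻: pKₐ(HCOOH) ≈ 3.8
(CH₃)₂CH–CN loses CN⁻: pKₐ(HCN) ≈ 9.2

(CH₃)₂CH–CN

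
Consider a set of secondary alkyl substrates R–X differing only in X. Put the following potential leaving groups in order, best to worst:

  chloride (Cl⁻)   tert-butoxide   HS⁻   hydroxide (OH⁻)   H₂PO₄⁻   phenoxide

chloride (Cl⁻) > H₂PO₄⁻ > HS⁻ > phenoxide > hydroxide (OH⁻) > tert-butoxide

chloride (Cl⁻): pKₐ(HCl) ≈ -7
H₂PO₄⁻: pKₐ(H₃PO₄) ≈ 2.1
HS⁻: pKₐ(H₂S) ≈ 7
phenoxide: pKₐ(C₆H₅OH (phenol)) ≈ 10
hydroxide (OH⁻): pKₐ(H₂O) ≈ 15.7
tert-butoxide: pKₐ(t-BuOH) ≈ 18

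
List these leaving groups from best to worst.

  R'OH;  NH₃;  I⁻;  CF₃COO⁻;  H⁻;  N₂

N₂ > I⁻ > R'OH > CF₃COO⁻ > NH₃ > H⁻

N₂: no meaningful conjugate acid; N₂ departs as an exceptionally stable neutral molecule
I⁻: pKₐ(HI) ≈ -10 — large, highly polarisable; very weak base
R'OH: pKₐ(R'OH₂⁺) ≈ -2.4
CF₃COO⁻: pKₐ(CF₃COOH) ≈ 0.2
NH₃: pKₐ(NH₄⁺) ≈ 9.2
H⁻: pKₐ(H₂) ≈ 36 — extremely strong base; leaves only in special hydride-transfer contexts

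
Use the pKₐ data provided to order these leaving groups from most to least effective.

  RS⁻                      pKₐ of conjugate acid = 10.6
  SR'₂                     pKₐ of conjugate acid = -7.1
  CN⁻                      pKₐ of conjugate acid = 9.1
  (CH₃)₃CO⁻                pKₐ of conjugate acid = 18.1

SR'₂ > CN⁻ > RS⁻ > (CH₃)₃CO⁻

Lower conjugate-acid pKₐ ⇒ weaker base ⇒ better leaving group.
Sorting by the given values: SR'₂ (-7.1), CN⁻ (9.1), RS⁻ (10.6), (CH₃)₃CO⁻ (18.1).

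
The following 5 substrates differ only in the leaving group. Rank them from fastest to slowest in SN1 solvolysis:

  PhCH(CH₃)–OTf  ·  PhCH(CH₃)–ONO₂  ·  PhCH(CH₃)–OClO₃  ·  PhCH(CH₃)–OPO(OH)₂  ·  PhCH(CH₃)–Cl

Identical carbon frameworks mean the comparison reduces to leaving-group quality.
A good leaving group is a weak base: the lower the pKₐ of its conjugate acid, the more readily it departs.
PhCH(CH₃)–OTf loses OTf⁻: pKₐ(CF₃SO₃H (triflic acid)) ≈ -14
PhCH(CH₃)–OClO₃ loses ClO₄⁻: pKₐ(HClO₄) ≈ -10
PhCH(CH₃)–Cl loses Cl⁻: pKₐ(HCl) ≈ -7
PhCH(CH₃)–ONO₂ loses NO₃⁻: pKₐ(HNO₃) ≈ -1.3
PhCH(CH₃)–OPO(OH)₂ loses H₂PO₄⁻: pKₐ(H₃PO₄) ≈ 2.1

PhCH(CH₃)–OTf > PhCH(CH₃)–OClO₃ > PhCH(CH₃)–Cl > PhCH(CH₃)–ONO₂ > PhCH(CH₃)–OPO(OH)₂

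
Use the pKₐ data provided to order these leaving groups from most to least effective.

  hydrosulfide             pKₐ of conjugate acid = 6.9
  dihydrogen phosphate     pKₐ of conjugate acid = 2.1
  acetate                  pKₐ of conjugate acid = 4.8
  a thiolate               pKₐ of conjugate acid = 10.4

Lower conjugate-acid pKₐ ⇒ weaker base ⇒ better leaving group.
Sorting by the given values: dihydrogen phosphate (2.1), acetate (4.8), hydrosulfide (6.9), a thiolate (10.4).

dihydrogen phosphate > acetate > hydrosulfide > a thiolate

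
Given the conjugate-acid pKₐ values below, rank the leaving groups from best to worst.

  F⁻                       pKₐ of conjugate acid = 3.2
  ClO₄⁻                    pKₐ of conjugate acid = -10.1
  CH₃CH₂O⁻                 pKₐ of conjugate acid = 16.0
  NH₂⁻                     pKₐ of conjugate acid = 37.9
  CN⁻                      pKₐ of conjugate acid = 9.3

ClO₄⁻ > F⁻ > CN⁻ > CH₃CH₂O⁻ > NH₂⁻

Lower conjugate-acid pKₐ ⇒ weaker base ⇒ better leaving group.
Sorting by the given values: ClO₄⁻ (-10.1), F⁻ (3.2), CN⁻ (9.3), CH₃CH₂O⁻ (16.0), NH₂⁻ (37.9).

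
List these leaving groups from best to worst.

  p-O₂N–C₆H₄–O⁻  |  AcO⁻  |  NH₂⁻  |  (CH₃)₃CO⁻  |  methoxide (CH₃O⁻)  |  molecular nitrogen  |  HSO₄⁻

A good leaving group is a weak base: the lower the pKₐ of its conjugate acid, the more readily it departs.
molecular nitrogen: no meaningful conjugate acid; N₂ departs as an exceptionally stable neutral molecule
HSO₄⁻: pKₐ(H₂SO₄) ≈ -3
AcO⁻: pKₐ(CH₃COOH) ≈ 4.8 — resonance-stabilised but still a weak base
p-O₂N–C₆H₄–O⁻: pKₐ(p-nitrophenol) ≈ 7.2
methoxide (CH₃O⁻): pKₐ(CH₃OH) ≈ 15.5 — strong base; alkoxides do not leave unassisted
(CH₃)₃CO⁻: pKₐ(t-BuOH) ≈ 18
NH₂⁻: pKₐ(NH₃) ≈ 38 — extremely strong base; never a leaving group

molecular nitrogen > HSO₄⁻ > AcO⁻ > p-O₂N–C₆H₄–O⁻ > methoxide (CH₃O⁻) > (CH₃)₃CO⁻ > NH₂⁻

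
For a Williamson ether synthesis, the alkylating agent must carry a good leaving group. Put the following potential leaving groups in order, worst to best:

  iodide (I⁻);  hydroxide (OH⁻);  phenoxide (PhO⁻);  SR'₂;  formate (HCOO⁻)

hydroxide (OH⁻) < phenoxide (PhO⁻) < formate (HCOO⁻) < SR'₂ < iodide (I⁻)

The more stable X⁻ (or X) is on its own — i.e. the weaker a base it is — the better a leaving group it makes.
iodide (I⁻): pKₐ(HI) ≈ -10
SR'₂: pKₐ(R'₂SH⁺) ≈ -7 — neutral; leaves from a sulfonium salt (R–SR'₂⁺)
formate (HCOO⁻): pKₐ(HCOOH) ≈ 3.8
phenoxide (PhO⁻): pKₐ(C₆H₅OH (phenol)) ≈ 10
hydroxide (OH⁻): pKₐ(H₂O) ≈ 15.7 — strong base; essentially never leaves without prior activation
Reversing gives the worst-to-best order requested.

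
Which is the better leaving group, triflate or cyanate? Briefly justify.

triflate is the better leaving group.
pKₐ(CF₃SO₃H (triflic acid)) ≈ -14 versus pKₐ(HOCN) ≈ 3.5: triflate is the much weaker base.
Charge spread over three oxygens and a CF₃ group; the premier leaving group in synthesis.

triflate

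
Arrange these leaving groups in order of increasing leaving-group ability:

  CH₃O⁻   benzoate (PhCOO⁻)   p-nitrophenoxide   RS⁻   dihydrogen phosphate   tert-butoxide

tert-butoxide < CH₃O⁻ < RS⁻ < p-nitrophenoxide < benzoate (PhCOO⁻) < dihydrogen phosphate

dihydrogen phosphate: pKₐ(H₃PO₄) ≈ 2.1 — moderate base; biological leaving group after further activation
benzoate (PhCOO⁻): pKₐ(C₆H₅COOH) ≈ 4.2 — aryl carboxylate
p-nitrophenoxide: pKₐ(p-nitrophenol) ≈ 7.2 — nitro group delocalises the charge; the classic chromogenic LG
RS⁻: pKₐ(RSH (a thiol)) ≈ 10.5 — moderately basic; rarely leaves without activation
CH₃O⁻: pKₐ(CH₃OH) ≈ 15.5
tert-butoxide: pKₐ(t-BuOH) ≈ 18 — bulky, strongly basic alkoxide
Reversing gives the worst-to-best order requested.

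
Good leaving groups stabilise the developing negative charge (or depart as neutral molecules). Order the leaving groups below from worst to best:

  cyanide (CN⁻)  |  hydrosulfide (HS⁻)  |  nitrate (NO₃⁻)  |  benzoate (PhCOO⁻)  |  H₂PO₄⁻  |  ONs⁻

The more stable X⁻ (or X) is on its own — i.e. the weaker a base it is — the better a leaving group it makes.
ONs⁻: pKₐ(p-O₂NC₆H₄SO₃H) ≈ -3.5
nitrate (NO₃⁻): pKₐ(HNO₃) ≈ -1.3
H₂PO₄⁻: pKₐ(H₃PO₄) ≈ 2.1 — moderate base; biological leaving group after further activation
benzoate (PhCOO⁻): pKₐ(C₆H₅COOH) ≈ 4.2 — aryl carboxylate
hydrosulfide (HS⁻): pKₐ(H₂S) ≈ 7 — larger and more polarisable than the oxygen analogue
cyanide (CN⁻): pKₐ(HCN) ≈ 9.2
Reversing gives the worst-to-best order requested.

cyanide (CN⁻) < hydrosulfide (HS⁻) < benzoate (PhCOO⁻) < H₂PO₄⁻ < nitrate (NO₃⁻) < ONs⁻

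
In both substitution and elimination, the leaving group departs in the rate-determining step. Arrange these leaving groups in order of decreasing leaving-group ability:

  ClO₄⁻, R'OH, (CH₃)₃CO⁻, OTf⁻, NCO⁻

Leaving-group ability tracks the stability of the departed species; conjugate-acid pKₐ is the usual yardstick (lower pKₐ → better LG).
OTf⁻: pKₐ(CF₃SO₃H (triflic acid)) ≈ -14
ClO₄⁻: pKₐ(HClO₄) ≈ -10
R'OH: pKₐ(R'OH₂⁺) ≈ -2.4
NCO⁻: pKₐ(HOCN) ≈ 3.5
(CH₃)₃CO⁻: pKₐ(t-BuOH) ≈ 18

OTf⁻ > ClO₄⁻ > R'OH > NCO⁻ > (CH₃)₃CO⁻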